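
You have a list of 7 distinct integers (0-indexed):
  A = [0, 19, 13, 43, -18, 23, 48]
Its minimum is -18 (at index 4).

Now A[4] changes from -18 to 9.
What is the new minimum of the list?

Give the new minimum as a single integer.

Old min = -18 (at index 4)
Change: A[4] -18 -> 9
Changed element WAS the min. Need to check: is 9 still <= all others?
  Min of remaining elements: 0
  New min = min(9, 0) = 0

Answer: 0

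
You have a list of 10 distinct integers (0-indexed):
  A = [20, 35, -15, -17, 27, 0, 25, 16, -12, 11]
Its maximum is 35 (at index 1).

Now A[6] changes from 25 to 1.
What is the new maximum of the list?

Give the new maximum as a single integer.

Old max = 35 (at index 1)
Change: A[6] 25 -> 1
Changed element was NOT the old max.
  New max = max(old_max, new_val) = max(35, 1) = 35

Answer: 35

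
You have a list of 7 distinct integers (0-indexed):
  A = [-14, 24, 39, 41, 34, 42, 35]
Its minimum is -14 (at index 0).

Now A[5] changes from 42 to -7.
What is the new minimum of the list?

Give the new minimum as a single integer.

Old min = -14 (at index 0)
Change: A[5] 42 -> -7
Changed element was NOT the old min.
  New min = min(old_min, new_val) = min(-14, -7) = -14

Answer: -14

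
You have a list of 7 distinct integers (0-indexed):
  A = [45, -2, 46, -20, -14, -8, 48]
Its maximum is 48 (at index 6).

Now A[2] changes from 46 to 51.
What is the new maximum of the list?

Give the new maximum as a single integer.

Answer: 51

Derivation:
Old max = 48 (at index 6)
Change: A[2] 46 -> 51
Changed element was NOT the old max.
  New max = max(old_max, new_val) = max(48, 51) = 51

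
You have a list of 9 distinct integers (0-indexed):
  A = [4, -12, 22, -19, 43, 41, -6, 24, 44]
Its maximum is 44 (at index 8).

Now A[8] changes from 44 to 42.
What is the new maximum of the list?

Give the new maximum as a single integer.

Answer: 43

Derivation:
Old max = 44 (at index 8)
Change: A[8] 44 -> 42
Changed element WAS the max -> may need rescan.
  Max of remaining elements: 43
  New max = max(42, 43) = 43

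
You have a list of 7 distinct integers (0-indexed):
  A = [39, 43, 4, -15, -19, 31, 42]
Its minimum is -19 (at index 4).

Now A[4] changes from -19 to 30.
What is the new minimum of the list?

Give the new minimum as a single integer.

Old min = -19 (at index 4)
Change: A[4] -19 -> 30
Changed element WAS the min. Need to check: is 30 still <= all others?
  Min of remaining elements: -15
  New min = min(30, -15) = -15

Answer: -15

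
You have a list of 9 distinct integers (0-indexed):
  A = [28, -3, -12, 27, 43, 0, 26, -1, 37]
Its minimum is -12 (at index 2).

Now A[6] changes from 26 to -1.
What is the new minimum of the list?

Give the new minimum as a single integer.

Old min = -12 (at index 2)
Change: A[6] 26 -> -1
Changed element was NOT the old min.
  New min = min(old_min, new_val) = min(-12, -1) = -12

Answer: -12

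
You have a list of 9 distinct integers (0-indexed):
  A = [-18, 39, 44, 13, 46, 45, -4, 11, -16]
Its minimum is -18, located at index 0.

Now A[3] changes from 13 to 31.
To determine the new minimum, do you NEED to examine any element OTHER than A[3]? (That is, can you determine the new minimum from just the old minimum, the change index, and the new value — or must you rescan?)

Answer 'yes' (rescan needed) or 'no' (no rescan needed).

Old min = -18 at index 0
Change at index 3: 13 -> 31
Index 3 was NOT the min. New min = min(-18, 31). No rescan of other elements needed.
Needs rescan: no

Answer: no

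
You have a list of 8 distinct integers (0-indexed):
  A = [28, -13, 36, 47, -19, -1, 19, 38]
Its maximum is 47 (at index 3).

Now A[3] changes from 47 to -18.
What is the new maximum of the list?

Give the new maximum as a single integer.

Answer: 38

Derivation:
Old max = 47 (at index 3)
Change: A[3] 47 -> -18
Changed element WAS the max -> may need rescan.
  Max of remaining elements: 38
  New max = max(-18, 38) = 38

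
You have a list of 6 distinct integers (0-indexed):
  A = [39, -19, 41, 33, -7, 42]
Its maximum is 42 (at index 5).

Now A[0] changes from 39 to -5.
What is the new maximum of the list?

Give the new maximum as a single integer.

Answer: 42

Derivation:
Old max = 42 (at index 5)
Change: A[0] 39 -> -5
Changed element was NOT the old max.
  New max = max(old_max, new_val) = max(42, -5) = 42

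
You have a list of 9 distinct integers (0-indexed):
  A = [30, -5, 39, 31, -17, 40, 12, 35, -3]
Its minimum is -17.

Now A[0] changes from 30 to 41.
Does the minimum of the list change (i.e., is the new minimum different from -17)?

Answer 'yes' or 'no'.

Old min = -17
Change: A[0] 30 -> 41
Changed element was NOT the min; min changes only if 41 < -17.
New min = -17; changed? no

Answer: no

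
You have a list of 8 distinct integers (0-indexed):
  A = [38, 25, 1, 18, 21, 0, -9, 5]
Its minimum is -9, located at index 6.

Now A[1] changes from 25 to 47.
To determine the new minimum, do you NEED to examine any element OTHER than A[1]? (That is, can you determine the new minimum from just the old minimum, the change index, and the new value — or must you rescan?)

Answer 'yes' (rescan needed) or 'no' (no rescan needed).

Answer: no

Derivation:
Old min = -9 at index 6
Change at index 1: 25 -> 47
Index 1 was NOT the min. New min = min(-9, 47). No rescan of other elements needed.
Needs rescan: no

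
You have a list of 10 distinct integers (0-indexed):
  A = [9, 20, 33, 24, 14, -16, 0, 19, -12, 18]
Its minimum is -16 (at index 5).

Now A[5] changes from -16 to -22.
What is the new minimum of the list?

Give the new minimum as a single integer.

Old min = -16 (at index 5)
Change: A[5] -16 -> -22
Changed element WAS the min. Need to check: is -22 still <= all others?
  Min of remaining elements: -12
  New min = min(-22, -12) = -22

Answer: -22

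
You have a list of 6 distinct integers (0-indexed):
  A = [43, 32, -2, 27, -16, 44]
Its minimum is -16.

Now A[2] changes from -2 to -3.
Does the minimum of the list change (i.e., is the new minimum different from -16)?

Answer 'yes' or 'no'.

Answer: no

Derivation:
Old min = -16
Change: A[2] -2 -> -3
Changed element was NOT the min; min changes only if -3 < -16.
New min = -16; changed? no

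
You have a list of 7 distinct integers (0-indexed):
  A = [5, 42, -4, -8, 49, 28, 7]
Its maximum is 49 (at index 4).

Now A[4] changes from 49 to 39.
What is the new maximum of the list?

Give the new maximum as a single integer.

Old max = 49 (at index 4)
Change: A[4] 49 -> 39
Changed element WAS the max -> may need rescan.
  Max of remaining elements: 42
  New max = max(39, 42) = 42

Answer: 42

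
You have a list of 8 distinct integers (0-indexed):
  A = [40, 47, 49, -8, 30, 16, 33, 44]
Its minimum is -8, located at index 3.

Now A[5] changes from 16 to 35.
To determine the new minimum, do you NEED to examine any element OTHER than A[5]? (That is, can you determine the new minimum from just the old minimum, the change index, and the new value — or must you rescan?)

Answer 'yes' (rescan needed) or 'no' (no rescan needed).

Old min = -8 at index 3
Change at index 5: 16 -> 35
Index 5 was NOT the min. New min = min(-8, 35). No rescan of other elements needed.
Needs rescan: no

Answer: no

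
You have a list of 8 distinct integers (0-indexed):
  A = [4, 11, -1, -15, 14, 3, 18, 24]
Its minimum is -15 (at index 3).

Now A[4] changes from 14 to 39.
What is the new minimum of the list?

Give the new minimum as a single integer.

Answer: -15

Derivation:
Old min = -15 (at index 3)
Change: A[4] 14 -> 39
Changed element was NOT the old min.
  New min = min(old_min, new_val) = min(-15, 39) = -15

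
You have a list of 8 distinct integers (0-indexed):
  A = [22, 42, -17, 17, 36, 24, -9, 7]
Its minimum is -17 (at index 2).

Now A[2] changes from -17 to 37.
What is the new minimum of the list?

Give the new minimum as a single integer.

Old min = -17 (at index 2)
Change: A[2] -17 -> 37
Changed element WAS the min. Need to check: is 37 still <= all others?
  Min of remaining elements: -9
  New min = min(37, -9) = -9

Answer: -9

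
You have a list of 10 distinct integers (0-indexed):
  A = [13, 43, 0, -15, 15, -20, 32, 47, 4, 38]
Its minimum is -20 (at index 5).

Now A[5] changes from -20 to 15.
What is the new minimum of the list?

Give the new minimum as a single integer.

Old min = -20 (at index 5)
Change: A[5] -20 -> 15
Changed element WAS the min. Need to check: is 15 still <= all others?
  Min of remaining elements: -15
  New min = min(15, -15) = -15

Answer: -15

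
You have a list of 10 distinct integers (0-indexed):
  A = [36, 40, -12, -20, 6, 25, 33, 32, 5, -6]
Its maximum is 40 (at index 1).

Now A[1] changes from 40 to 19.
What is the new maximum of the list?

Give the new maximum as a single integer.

Old max = 40 (at index 1)
Change: A[1] 40 -> 19
Changed element WAS the max -> may need rescan.
  Max of remaining elements: 36
  New max = max(19, 36) = 36

Answer: 36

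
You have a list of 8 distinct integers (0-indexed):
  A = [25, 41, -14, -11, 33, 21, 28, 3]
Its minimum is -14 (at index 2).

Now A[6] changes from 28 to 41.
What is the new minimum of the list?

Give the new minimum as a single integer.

Old min = -14 (at index 2)
Change: A[6] 28 -> 41
Changed element was NOT the old min.
  New min = min(old_min, new_val) = min(-14, 41) = -14

Answer: -14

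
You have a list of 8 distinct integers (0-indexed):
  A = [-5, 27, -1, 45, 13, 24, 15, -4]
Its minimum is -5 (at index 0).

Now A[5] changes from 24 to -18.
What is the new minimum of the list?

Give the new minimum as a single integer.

Answer: -18

Derivation:
Old min = -5 (at index 0)
Change: A[5] 24 -> -18
Changed element was NOT the old min.
  New min = min(old_min, new_val) = min(-5, -18) = -18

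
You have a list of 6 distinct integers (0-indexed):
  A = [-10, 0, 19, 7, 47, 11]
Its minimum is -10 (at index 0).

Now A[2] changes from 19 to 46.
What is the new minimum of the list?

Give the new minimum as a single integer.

Answer: -10

Derivation:
Old min = -10 (at index 0)
Change: A[2] 19 -> 46
Changed element was NOT the old min.
  New min = min(old_min, new_val) = min(-10, 46) = -10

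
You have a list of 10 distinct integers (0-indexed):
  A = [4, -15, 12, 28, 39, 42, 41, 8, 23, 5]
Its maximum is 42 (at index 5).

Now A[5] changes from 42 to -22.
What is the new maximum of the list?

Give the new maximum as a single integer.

Old max = 42 (at index 5)
Change: A[5] 42 -> -22
Changed element WAS the max -> may need rescan.
  Max of remaining elements: 41
  New max = max(-22, 41) = 41

Answer: 41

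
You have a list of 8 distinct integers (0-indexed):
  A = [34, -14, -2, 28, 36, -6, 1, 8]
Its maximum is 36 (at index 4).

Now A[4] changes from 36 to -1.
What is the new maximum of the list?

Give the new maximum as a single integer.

Old max = 36 (at index 4)
Change: A[4] 36 -> -1
Changed element WAS the max -> may need rescan.
  Max of remaining elements: 34
  New max = max(-1, 34) = 34

Answer: 34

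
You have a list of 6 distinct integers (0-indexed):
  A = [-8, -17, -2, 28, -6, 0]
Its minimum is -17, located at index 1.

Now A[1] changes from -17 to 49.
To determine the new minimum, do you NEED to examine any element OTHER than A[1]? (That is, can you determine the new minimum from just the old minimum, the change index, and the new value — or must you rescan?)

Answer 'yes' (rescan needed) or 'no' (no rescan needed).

Old min = -17 at index 1
Change at index 1: -17 -> 49
Index 1 WAS the min and new value 49 > old min -17. Must rescan other elements to find the new min.
Needs rescan: yes

Answer: yes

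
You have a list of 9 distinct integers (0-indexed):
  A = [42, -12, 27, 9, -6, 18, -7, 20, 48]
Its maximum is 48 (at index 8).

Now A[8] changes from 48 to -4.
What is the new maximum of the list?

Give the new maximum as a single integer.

Old max = 48 (at index 8)
Change: A[8] 48 -> -4
Changed element WAS the max -> may need rescan.
  Max of remaining elements: 42
  New max = max(-4, 42) = 42

Answer: 42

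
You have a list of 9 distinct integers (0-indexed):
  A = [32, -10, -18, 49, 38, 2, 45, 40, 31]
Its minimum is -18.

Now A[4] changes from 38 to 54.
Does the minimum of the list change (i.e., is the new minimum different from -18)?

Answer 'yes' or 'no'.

Answer: no

Derivation:
Old min = -18
Change: A[4] 38 -> 54
Changed element was NOT the min; min changes only if 54 < -18.
New min = -18; changed? no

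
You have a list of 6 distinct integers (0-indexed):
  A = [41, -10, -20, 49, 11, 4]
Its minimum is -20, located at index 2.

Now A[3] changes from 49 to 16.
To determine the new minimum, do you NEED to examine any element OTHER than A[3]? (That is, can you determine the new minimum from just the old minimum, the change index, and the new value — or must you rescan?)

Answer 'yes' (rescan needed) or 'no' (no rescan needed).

Answer: no

Derivation:
Old min = -20 at index 2
Change at index 3: 49 -> 16
Index 3 was NOT the min. New min = min(-20, 16). No rescan of other elements needed.
Needs rescan: no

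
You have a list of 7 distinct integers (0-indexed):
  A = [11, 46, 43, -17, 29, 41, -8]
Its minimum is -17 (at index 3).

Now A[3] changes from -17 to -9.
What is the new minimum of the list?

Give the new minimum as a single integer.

Old min = -17 (at index 3)
Change: A[3] -17 -> -9
Changed element WAS the min. Need to check: is -9 still <= all others?
  Min of remaining elements: -8
  New min = min(-9, -8) = -9

Answer: -9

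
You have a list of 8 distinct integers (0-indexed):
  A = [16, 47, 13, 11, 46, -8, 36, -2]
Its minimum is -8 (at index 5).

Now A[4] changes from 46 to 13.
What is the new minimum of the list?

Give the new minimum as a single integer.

Old min = -8 (at index 5)
Change: A[4] 46 -> 13
Changed element was NOT the old min.
  New min = min(old_min, new_val) = min(-8, 13) = -8

Answer: -8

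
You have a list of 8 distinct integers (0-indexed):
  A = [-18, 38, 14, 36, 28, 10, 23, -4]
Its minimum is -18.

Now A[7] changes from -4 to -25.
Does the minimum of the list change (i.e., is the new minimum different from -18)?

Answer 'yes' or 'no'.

Old min = -18
Change: A[7] -4 -> -25
Changed element was NOT the min; min changes only if -25 < -18.
New min = -25; changed? yes

Answer: yes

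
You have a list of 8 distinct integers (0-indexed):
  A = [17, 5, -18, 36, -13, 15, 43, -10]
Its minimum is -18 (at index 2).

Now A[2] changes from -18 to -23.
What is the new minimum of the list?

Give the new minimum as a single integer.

Old min = -18 (at index 2)
Change: A[2] -18 -> -23
Changed element WAS the min. Need to check: is -23 still <= all others?
  Min of remaining elements: -13
  New min = min(-23, -13) = -23

Answer: -23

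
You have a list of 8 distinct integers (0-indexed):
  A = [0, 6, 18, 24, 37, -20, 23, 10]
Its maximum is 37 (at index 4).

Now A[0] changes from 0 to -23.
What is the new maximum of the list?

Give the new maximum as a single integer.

Answer: 37

Derivation:
Old max = 37 (at index 4)
Change: A[0] 0 -> -23
Changed element was NOT the old max.
  New max = max(old_max, new_val) = max(37, -23) = 37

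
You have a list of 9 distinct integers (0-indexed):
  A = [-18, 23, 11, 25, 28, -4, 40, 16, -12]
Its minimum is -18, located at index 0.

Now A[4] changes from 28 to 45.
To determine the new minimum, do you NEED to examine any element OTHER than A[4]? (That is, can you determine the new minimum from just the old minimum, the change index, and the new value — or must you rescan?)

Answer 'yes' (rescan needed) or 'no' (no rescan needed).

Answer: no

Derivation:
Old min = -18 at index 0
Change at index 4: 28 -> 45
Index 4 was NOT the min. New min = min(-18, 45). No rescan of other elements needed.
Needs rescan: no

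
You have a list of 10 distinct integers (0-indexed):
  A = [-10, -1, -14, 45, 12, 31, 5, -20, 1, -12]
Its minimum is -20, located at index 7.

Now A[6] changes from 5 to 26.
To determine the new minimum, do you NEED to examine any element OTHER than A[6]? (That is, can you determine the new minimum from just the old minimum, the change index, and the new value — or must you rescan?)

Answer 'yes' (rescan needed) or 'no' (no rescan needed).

Answer: no

Derivation:
Old min = -20 at index 7
Change at index 6: 5 -> 26
Index 6 was NOT the min. New min = min(-20, 26). No rescan of other elements needed.
Needs rescan: no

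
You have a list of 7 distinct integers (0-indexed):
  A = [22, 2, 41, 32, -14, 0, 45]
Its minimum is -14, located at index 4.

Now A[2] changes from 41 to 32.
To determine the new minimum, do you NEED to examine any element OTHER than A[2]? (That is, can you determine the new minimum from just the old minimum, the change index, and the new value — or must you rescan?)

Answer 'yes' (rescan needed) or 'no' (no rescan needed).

Answer: no

Derivation:
Old min = -14 at index 4
Change at index 2: 41 -> 32
Index 2 was NOT the min. New min = min(-14, 32). No rescan of other elements needed.
Needs rescan: no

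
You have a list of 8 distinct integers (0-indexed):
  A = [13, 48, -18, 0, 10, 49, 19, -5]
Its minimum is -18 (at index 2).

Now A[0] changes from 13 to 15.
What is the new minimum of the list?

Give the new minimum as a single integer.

Old min = -18 (at index 2)
Change: A[0] 13 -> 15
Changed element was NOT the old min.
  New min = min(old_min, new_val) = min(-18, 15) = -18

Answer: -18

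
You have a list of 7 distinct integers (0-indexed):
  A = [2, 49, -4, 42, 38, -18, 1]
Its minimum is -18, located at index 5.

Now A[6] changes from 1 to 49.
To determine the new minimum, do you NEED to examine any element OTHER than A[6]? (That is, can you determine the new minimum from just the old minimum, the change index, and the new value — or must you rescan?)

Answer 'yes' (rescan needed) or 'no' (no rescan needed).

Answer: no

Derivation:
Old min = -18 at index 5
Change at index 6: 1 -> 49
Index 6 was NOT the min. New min = min(-18, 49). No rescan of other elements needed.
Needs rescan: no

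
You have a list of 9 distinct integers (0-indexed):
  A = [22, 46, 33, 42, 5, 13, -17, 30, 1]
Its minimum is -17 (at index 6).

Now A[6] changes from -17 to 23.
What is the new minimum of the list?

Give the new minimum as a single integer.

Old min = -17 (at index 6)
Change: A[6] -17 -> 23
Changed element WAS the min. Need to check: is 23 still <= all others?
  Min of remaining elements: 1
  New min = min(23, 1) = 1

Answer: 1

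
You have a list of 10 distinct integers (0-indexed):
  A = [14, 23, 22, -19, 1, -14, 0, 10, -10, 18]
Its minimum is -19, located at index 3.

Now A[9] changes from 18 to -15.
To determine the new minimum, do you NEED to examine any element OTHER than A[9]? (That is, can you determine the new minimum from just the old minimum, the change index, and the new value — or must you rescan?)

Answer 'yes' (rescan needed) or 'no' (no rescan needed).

Old min = -19 at index 3
Change at index 9: 18 -> -15
Index 9 was NOT the min. New min = min(-19, -15). No rescan of other elements needed.
Needs rescan: no

Answer: no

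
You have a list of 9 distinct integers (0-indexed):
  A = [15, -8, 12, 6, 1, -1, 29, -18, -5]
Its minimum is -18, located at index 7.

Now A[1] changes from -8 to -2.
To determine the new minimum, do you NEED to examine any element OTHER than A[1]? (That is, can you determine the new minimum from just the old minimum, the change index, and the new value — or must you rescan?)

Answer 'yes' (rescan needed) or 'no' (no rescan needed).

Answer: no

Derivation:
Old min = -18 at index 7
Change at index 1: -8 -> -2
Index 1 was NOT the min. New min = min(-18, -2). No rescan of other elements needed.
Needs rescan: no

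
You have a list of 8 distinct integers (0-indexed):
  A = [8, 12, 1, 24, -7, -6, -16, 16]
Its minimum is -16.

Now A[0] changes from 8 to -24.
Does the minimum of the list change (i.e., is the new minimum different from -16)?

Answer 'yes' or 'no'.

Old min = -16
Change: A[0] 8 -> -24
Changed element was NOT the min; min changes only if -24 < -16.
New min = -24; changed? yes

Answer: yes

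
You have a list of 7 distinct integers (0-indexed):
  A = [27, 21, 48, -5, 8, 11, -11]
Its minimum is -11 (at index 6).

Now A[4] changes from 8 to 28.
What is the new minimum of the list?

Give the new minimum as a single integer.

Answer: -11

Derivation:
Old min = -11 (at index 6)
Change: A[4] 8 -> 28
Changed element was NOT the old min.
  New min = min(old_min, new_val) = min(-11, 28) = -11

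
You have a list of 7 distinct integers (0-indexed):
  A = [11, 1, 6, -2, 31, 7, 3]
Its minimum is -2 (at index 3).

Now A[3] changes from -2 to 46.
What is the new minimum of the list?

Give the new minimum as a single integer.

Old min = -2 (at index 3)
Change: A[3] -2 -> 46
Changed element WAS the min. Need to check: is 46 still <= all others?
  Min of remaining elements: 1
  New min = min(46, 1) = 1

Answer: 1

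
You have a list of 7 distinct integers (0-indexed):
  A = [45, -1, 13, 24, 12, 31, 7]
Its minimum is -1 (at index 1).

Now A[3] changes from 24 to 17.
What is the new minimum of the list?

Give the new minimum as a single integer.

Answer: -1

Derivation:
Old min = -1 (at index 1)
Change: A[3] 24 -> 17
Changed element was NOT the old min.
  New min = min(old_min, new_val) = min(-1, 17) = -1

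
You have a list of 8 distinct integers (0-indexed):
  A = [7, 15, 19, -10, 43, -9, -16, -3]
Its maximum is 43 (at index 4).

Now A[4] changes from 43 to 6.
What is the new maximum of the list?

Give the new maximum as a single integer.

Old max = 43 (at index 4)
Change: A[4] 43 -> 6
Changed element WAS the max -> may need rescan.
  Max of remaining elements: 19
  New max = max(6, 19) = 19

Answer: 19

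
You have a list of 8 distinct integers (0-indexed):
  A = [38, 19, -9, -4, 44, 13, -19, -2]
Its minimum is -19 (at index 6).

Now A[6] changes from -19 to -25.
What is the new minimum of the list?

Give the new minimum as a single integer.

Old min = -19 (at index 6)
Change: A[6] -19 -> -25
Changed element WAS the min. Need to check: is -25 still <= all others?
  Min of remaining elements: -9
  New min = min(-25, -9) = -25

Answer: -25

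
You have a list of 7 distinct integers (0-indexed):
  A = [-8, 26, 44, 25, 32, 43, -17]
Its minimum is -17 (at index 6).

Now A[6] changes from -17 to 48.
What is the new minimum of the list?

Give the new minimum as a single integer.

Answer: -8

Derivation:
Old min = -17 (at index 6)
Change: A[6] -17 -> 48
Changed element WAS the min. Need to check: is 48 still <= all others?
  Min of remaining elements: -8
  New min = min(48, -8) = -8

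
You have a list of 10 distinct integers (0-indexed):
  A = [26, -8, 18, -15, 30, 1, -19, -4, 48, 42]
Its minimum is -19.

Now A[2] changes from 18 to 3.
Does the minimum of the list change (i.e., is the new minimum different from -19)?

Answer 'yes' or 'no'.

Answer: no

Derivation:
Old min = -19
Change: A[2] 18 -> 3
Changed element was NOT the min; min changes only if 3 < -19.
New min = -19; changed? no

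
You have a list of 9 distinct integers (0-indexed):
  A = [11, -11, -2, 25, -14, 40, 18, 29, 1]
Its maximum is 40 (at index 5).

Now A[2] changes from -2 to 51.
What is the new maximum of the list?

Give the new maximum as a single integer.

Old max = 40 (at index 5)
Change: A[2] -2 -> 51
Changed element was NOT the old max.
  New max = max(old_max, new_val) = max(40, 51) = 51

Answer: 51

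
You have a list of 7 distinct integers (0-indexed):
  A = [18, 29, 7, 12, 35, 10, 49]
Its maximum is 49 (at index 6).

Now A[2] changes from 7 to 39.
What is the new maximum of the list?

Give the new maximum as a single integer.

Old max = 49 (at index 6)
Change: A[2] 7 -> 39
Changed element was NOT the old max.
  New max = max(old_max, new_val) = max(49, 39) = 49

Answer: 49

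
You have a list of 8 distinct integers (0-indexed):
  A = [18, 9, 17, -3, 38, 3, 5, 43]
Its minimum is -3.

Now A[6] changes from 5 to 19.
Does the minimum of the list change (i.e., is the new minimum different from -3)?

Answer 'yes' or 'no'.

Answer: no

Derivation:
Old min = -3
Change: A[6] 5 -> 19
Changed element was NOT the min; min changes only if 19 < -3.
New min = -3; changed? no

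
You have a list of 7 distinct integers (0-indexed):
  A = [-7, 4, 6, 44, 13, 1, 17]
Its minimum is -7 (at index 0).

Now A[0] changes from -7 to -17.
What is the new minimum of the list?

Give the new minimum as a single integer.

Answer: -17

Derivation:
Old min = -7 (at index 0)
Change: A[0] -7 -> -17
Changed element WAS the min. Need to check: is -17 still <= all others?
  Min of remaining elements: 1
  New min = min(-17, 1) = -17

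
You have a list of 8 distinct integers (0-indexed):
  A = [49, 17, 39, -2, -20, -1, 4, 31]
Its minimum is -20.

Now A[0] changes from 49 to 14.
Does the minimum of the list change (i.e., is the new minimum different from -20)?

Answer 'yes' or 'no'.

Answer: no

Derivation:
Old min = -20
Change: A[0] 49 -> 14
Changed element was NOT the min; min changes only if 14 < -20.
New min = -20; changed? no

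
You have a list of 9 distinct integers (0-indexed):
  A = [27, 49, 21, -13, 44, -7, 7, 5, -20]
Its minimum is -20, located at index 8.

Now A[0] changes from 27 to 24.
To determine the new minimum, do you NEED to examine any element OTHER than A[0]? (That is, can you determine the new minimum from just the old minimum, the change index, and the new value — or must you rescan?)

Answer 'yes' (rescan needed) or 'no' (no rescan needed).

Answer: no

Derivation:
Old min = -20 at index 8
Change at index 0: 27 -> 24
Index 0 was NOT the min. New min = min(-20, 24). No rescan of other elements needed.
Needs rescan: no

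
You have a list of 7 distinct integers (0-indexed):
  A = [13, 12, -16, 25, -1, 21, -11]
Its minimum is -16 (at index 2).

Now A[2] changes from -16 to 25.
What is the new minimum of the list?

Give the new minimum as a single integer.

Old min = -16 (at index 2)
Change: A[2] -16 -> 25
Changed element WAS the min. Need to check: is 25 still <= all others?
  Min of remaining elements: -11
  New min = min(25, -11) = -11

Answer: -11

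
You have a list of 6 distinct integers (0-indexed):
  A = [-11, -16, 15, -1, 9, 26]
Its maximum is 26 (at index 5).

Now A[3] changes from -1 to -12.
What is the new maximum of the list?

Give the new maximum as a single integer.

Answer: 26

Derivation:
Old max = 26 (at index 5)
Change: A[3] -1 -> -12
Changed element was NOT the old max.
  New max = max(old_max, new_val) = max(26, -12) = 26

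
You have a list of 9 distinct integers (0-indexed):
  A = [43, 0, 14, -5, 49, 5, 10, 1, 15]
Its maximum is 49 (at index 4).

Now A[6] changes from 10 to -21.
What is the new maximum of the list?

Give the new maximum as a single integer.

Old max = 49 (at index 4)
Change: A[6] 10 -> -21
Changed element was NOT the old max.
  New max = max(old_max, new_val) = max(49, -21) = 49

Answer: 49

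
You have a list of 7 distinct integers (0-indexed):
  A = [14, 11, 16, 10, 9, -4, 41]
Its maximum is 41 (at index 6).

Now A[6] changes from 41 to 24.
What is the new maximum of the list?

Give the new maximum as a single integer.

Answer: 24

Derivation:
Old max = 41 (at index 6)
Change: A[6] 41 -> 24
Changed element WAS the max -> may need rescan.
  Max of remaining elements: 16
  New max = max(24, 16) = 24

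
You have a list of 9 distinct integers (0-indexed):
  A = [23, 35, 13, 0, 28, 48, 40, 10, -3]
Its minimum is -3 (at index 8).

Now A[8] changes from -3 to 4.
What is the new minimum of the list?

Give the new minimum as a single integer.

Old min = -3 (at index 8)
Change: A[8] -3 -> 4
Changed element WAS the min. Need to check: is 4 still <= all others?
  Min of remaining elements: 0
  New min = min(4, 0) = 0

Answer: 0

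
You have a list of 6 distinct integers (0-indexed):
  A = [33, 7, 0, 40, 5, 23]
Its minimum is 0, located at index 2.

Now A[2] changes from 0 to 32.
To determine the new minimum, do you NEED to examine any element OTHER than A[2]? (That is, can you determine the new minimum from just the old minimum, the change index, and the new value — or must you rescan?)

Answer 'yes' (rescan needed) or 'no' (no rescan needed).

Old min = 0 at index 2
Change at index 2: 0 -> 32
Index 2 WAS the min and new value 32 > old min 0. Must rescan other elements to find the new min.
Needs rescan: yes

Answer: yes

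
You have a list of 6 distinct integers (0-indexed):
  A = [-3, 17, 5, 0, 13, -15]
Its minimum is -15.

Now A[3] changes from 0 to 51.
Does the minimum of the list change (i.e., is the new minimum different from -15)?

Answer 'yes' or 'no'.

Answer: no

Derivation:
Old min = -15
Change: A[3] 0 -> 51
Changed element was NOT the min; min changes only if 51 < -15.
New min = -15; changed? no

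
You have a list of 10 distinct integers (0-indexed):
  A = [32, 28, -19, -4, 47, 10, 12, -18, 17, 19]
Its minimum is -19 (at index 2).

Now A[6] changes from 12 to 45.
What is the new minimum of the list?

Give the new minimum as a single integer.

Answer: -19

Derivation:
Old min = -19 (at index 2)
Change: A[6] 12 -> 45
Changed element was NOT the old min.
  New min = min(old_min, new_val) = min(-19, 45) = -19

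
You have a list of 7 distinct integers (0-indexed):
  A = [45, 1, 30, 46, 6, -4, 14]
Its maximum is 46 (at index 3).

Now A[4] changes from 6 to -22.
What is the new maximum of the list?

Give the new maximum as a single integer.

Old max = 46 (at index 3)
Change: A[4] 6 -> -22
Changed element was NOT the old max.
  New max = max(old_max, new_val) = max(46, -22) = 46

Answer: 46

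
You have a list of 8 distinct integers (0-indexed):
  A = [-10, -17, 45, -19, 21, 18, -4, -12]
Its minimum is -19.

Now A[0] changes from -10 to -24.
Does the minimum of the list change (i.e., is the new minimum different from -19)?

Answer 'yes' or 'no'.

Answer: yes

Derivation:
Old min = -19
Change: A[0] -10 -> -24
Changed element was NOT the min; min changes only if -24 < -19.
New min = -24; changed? yes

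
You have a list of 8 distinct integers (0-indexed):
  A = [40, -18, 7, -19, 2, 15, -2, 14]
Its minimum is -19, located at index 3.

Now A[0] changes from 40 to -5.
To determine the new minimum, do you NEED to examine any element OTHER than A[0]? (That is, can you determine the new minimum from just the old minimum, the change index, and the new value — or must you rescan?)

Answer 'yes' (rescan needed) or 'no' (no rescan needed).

Old min = -19 at index 3
Change at index 0: 40 -> -5
Index 0 was NOT the min. New min = min(-19, -5). No rescan of other elements needed.
Needs rescan: no

Answer: no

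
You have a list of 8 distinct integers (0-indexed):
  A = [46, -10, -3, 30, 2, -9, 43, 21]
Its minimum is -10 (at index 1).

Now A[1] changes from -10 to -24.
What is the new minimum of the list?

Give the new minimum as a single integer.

Old min = -10 (at index 1)
Change: A[1] -10 -> -24
Changed element WAS the min. Need to check: is -24 still <= all others?
  Min of remaining elements: -9
  New min = min(-24, -9) = -24

Answer: -24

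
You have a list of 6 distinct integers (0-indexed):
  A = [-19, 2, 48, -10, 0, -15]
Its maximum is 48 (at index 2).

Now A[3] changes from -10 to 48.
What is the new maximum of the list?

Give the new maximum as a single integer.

Answer: 48

Derivation:
Old max = 48 (at index 2)
Change: A[3] -10 -> 48
Changed element was NOT the old max.
  New max = max(old_max, new_val) = max(48, 48) = 48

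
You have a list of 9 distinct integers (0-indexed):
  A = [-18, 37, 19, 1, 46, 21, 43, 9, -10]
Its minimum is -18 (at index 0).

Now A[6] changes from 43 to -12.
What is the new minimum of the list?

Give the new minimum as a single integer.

Answer: -18

Derivation:
Old min = -18 (at index 0)
Change: A[6] 43 -> -12
Changed element was NOT the old min.
  New min = min(old_min, new_val) = min(-18, -12) = -18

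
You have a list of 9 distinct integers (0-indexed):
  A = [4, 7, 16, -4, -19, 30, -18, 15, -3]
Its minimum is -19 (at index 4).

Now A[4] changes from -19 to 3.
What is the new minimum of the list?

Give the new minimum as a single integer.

Answer: -18

Derivation:
Old min = -19 (at index 4)
Change: A[4] -19 -> 3
Changed element WAS the min. Need to check: is 3 still <= all others?
  Min of remaining elements: -18
  New min = min(3, -18) = -18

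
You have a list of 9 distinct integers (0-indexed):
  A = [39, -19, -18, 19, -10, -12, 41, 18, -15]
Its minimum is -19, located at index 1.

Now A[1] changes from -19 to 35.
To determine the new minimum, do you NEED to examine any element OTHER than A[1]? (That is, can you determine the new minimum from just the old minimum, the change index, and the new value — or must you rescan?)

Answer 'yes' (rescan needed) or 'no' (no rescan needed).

Answer: yes

Derivation:
Old min = -19 at index 1
Change at index 1: -19 -> 35
Index 1 WAS the min and new value 35 > old min -19. Must rescan other elements to find the new min.
Needs rescan: yes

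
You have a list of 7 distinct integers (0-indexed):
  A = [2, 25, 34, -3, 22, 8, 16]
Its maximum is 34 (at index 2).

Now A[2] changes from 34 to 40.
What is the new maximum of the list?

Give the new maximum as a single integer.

Answer: 40

Derivation:
Old max = 34 (at index 2)
Change: A[2] 34 -> 40
Changed element WAS the max -> may need rescan.
  Max of remaining elements: 25
  New max = max(40, 25) = 40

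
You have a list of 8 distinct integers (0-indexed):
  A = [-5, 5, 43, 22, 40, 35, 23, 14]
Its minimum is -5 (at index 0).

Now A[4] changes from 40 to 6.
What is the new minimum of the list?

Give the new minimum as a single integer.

Old min = -5 (at index 0)
Change: A[4] 40 -> 6
Changed element was NOT the old min.
  New min = min(old_min, new_val) = min(-5, 6) = -5

Answer: -5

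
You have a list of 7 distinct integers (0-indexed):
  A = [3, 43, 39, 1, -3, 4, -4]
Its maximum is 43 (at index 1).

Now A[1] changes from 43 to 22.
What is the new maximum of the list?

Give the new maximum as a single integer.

Old max = 43 (at index 1)
Change: A[1] 43 -> 22
Changed element WAS the max -> may need rescan.
  Max of remaining elements: 39
  New max = max(22, 39) = 39

Answer: 39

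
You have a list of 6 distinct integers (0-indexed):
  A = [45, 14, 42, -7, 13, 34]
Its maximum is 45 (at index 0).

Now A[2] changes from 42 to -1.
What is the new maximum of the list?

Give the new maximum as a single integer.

Answer: 45

Derivation:
Old max = 45 (at index 0)
Change: A[2] 42 -> -1
Changed element was NOT the old max.
  New max = max(old_max, new_val) = max(45, -1) = 45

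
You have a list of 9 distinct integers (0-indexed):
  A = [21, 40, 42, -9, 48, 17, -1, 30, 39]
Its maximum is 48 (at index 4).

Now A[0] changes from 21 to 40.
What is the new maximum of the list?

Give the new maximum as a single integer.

Old max = 48 (at index 4)
Change: A[0] 21 -> 40
Changed element was NOT the old max.
  New max = max(old_max, new_val) = max(48, 40) = 48

Answer: 48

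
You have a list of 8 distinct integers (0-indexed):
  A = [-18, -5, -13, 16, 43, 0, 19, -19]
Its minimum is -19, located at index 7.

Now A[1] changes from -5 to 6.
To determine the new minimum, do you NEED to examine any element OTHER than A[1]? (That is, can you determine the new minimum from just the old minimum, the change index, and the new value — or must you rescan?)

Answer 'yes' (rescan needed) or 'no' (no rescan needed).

Old min = -19 at index 7
Change at index 1: -5 -> 6
Index 1 was NOT the min. New min = min(-19, 6). No rescan of other elements needed.
Needs rescan: no

Answer: no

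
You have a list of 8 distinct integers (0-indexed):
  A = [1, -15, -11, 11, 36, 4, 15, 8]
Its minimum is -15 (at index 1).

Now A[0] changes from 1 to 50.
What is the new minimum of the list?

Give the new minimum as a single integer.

Answer: -15

Derivation:
Old min = -15 (at index 1)
Change: A[0] 1 -> 50
Changed element was NOT the old min.
  New min = min(old_min, new_val) = min(-15, 50) = -15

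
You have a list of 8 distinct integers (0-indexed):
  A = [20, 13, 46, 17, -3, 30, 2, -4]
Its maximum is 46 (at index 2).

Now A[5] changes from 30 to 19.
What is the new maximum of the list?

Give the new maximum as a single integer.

Old max = 46 (at index 2)
Change: A[5] 30 -> 19
Changed element was NOT the old max.
  New max = max(old_max, new_val) = max(46, 19) = 46

Answer: 46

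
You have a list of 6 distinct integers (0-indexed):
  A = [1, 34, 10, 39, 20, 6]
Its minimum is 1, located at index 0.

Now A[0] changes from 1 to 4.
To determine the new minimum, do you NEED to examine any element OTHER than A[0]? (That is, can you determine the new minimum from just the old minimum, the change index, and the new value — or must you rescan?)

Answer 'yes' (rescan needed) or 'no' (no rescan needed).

Old min = 1 at index 0
Change at index 0: 1 -> 4
Index 0 WAS the min and new value 4 > old min 1. Must rescan other elements to find the new min.
Needs rescan: yes

Answer: yes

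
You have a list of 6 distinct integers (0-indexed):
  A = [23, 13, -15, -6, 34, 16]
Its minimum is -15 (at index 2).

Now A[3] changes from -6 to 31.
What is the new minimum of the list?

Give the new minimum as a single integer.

Answer: -15

Derivation:
Old min = -15 (at index 2)
Change: A[3] -6 -> 31
Changed element was NOT the old min.
  New min = min(old_min, new_val) = min(-15, 31) = -15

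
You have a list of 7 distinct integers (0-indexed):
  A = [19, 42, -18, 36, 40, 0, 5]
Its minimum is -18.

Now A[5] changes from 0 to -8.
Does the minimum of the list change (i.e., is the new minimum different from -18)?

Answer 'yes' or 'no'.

Old min = -18
Change: A[5] 0 -> -8
Changed element was NOT the min; min changes only if -8 < -18.
New min = -18; changed? no

Answer: no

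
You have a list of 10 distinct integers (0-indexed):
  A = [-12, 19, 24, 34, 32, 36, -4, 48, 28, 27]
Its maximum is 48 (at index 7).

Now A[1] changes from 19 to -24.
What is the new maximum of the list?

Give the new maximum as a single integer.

Answer: 48

Derivation:
Old max = 48 (at index 7)
Change: A[1] 19 -> -24
Changed element was NOT the old max.
  New max = max(old_max, new_val) = max(48, -24) = 48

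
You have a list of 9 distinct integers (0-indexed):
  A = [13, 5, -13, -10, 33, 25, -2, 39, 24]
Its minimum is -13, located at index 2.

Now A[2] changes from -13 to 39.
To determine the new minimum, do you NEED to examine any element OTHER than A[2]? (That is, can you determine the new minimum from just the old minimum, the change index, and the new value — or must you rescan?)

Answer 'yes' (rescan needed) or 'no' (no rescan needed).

Old min = -13 at index 2
Change at index 2: -13 -> 39
Index 2 WAS the min and new value 39 > old min -13. Must rescan other elements to find the new min.
Needs rescan: yes

Answer: yes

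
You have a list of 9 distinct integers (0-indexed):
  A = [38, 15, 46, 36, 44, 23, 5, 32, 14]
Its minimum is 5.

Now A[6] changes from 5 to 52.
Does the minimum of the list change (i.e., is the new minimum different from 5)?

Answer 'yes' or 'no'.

Old min = 5
Change: A[6] 5 -> 52
Changed element was the min; new min must be rechecked.
New min = 14; changed? yes

Answer: yes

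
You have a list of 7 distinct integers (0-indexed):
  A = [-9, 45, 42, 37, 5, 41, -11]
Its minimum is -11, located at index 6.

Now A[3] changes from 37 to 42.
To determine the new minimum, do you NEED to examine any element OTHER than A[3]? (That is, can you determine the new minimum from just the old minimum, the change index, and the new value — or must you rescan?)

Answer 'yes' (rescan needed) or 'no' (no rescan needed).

Old min = -11 at index 6
Change at index 3: 37 -> 42
Index 3 was NOT the min. New min = min(-11, 42). No rescan of other elements needed.
Needs rescan: no

Answer: no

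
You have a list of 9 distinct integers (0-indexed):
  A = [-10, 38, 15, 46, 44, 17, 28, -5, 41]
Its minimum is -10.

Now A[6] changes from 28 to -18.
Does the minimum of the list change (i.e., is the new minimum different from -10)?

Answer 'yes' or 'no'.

Answer: yes

Derivation:
Old min = -10
Change: A[6] 28 -> -18
Changed element was NOT the min; min changes only if -18 < -10.
New min = -18; changed? yes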